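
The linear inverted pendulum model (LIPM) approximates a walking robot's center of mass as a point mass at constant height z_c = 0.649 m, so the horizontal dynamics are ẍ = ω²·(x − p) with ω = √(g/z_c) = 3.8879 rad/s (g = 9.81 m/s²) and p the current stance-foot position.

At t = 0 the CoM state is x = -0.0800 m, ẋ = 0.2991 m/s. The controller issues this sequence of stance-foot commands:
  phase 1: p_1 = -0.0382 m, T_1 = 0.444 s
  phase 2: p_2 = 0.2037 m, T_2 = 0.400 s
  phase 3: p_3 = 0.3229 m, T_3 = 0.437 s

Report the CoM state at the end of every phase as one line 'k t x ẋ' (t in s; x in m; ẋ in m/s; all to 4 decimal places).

1 0.4440 0.0499 0.4248
2 0.8440 0.0706 -0.3016
3 1.2810 -0.5950 -3.4446

phase 1: p=-0.0382, T=0.444, ωT=1.726228, cosh=2.898685, sinh=2.720730; start (x,ẋ)=(-0.080000, 0.299100) → end (x,ẋ)=(0.049943, 0.424839)
phase 2: p=0.2037, T=0.400, ωT=1.555160, cosh=2.473500, sinh=2.262344; start (x,ẋ)=(0.049943, 0.424839) → end (x,ẋ)=(0.070594, -0.301567)
phase 3: p=0.3229, T=0.437, ωT=1.699012, cosh=2.825704, sinh=2.642840; start (x,ẋ)=(0.070594, -0.301567) → end (x,ẋ)=(-0.595034, -3.444603)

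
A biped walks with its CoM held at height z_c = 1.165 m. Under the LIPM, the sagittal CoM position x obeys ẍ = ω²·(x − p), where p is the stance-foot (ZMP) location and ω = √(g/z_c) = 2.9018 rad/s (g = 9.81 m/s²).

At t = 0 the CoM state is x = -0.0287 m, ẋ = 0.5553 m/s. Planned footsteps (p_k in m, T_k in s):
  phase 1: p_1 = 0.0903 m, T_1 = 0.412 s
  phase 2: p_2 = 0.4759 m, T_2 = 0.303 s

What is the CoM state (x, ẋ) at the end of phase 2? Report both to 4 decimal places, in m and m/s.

phase 1: p=0.0903, T=0.412, ωT=1.195542, cosh=1.803944, sinh=1.501404; start (x,ẋ)=(-0.028700, 0.555300) → end (x,ẋ)=(0.162945, 0.483274)
phase 2: p=0.4759, T=0.303, ωT=0.879245, cosh=1.412089, sinh=0.996993; start (x,ẋ)=(0.162945, 0.483274) → end (x,ẋ)=(0.200022, -0.222975)

x = 0.2000, ẋ = -0.2230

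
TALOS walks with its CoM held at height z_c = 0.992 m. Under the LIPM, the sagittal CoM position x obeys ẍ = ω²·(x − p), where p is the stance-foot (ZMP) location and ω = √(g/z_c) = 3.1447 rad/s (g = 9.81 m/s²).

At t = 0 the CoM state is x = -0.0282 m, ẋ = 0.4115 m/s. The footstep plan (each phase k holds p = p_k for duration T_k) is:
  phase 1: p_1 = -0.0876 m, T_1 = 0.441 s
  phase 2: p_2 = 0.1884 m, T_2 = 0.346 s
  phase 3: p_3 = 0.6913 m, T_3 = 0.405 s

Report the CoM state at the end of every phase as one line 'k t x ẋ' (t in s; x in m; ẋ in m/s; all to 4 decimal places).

1 0.4410 0.2842 1.2253
2 0.7870 0.8594 2.4214
3 1.1920 2.2833 5.5359

phase 1: p=-0.0876, T=0.441, ωT=1.386813, cosh=2.125972, sinh=1.876102; start (x,ẋ)=(-0.028200, 0.411500) → end (x,ẋ)=(0.284180, 1.225284)
phase 2: p=0.1884, T=0.346, ωT=1.088066, cosh=1.652698, sinh=1.315830; start (x,ẋ)=(0.284180, 1.225284) → end (x,ẋ)=(0.859389, 2.421353)
phase 3: p=0.6913, T=0.405, ωT=1.273604, cosh=1.926764, sinh=1.646943; start (x,ẋ)=(0.859389, 2.421353) → end (x,ẋ)=(2.283279, 5.535932)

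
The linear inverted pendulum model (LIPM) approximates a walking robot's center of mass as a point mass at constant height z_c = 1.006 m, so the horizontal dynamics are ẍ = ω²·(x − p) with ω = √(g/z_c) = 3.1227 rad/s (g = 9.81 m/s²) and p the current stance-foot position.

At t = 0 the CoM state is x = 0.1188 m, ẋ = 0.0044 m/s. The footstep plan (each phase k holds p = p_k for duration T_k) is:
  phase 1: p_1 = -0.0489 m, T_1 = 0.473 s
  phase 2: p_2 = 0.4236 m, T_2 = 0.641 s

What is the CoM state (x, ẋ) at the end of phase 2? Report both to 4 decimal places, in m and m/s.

phase 1: p=-0.0489, T=0.473, ωT=1.477037, cosh=2.304131, sinh=2.075818; start (x,ẋ)=(0.118800, 0.004400) → end (x,ẋ)=(0.340428, 1.097196)
phase 2: p=0.4236, T=0.641, ωT=2.001651, cosh=3.768188, sinh=3.633076; start (x,ẋ)=(0.340428, 1.097196) → end (x,ẋ)=(1.386713, 3.190850)

x = 1.3867, ẋ = 3.1908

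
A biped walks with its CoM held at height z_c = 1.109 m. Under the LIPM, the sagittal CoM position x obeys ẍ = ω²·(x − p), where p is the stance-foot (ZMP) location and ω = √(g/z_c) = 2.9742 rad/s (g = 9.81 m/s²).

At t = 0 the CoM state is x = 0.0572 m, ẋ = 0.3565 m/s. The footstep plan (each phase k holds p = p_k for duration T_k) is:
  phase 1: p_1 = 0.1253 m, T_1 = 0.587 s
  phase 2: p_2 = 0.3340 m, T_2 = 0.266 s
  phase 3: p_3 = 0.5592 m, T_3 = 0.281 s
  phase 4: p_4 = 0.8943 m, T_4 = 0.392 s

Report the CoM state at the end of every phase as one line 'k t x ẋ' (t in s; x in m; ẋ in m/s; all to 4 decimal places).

phase 1: p=0.1253, T=0.587, ωT=1.745855, cosh=2.952649, sinh=2.778153; start (x,ẋ)=(0.057200, 0.356500) → end (x,ẋ)=(0.257226, 0.489924)
phase 2: p=0.3340, T=0.266, ωT=0.791137, cosh=1.329616, sinh=0.876287; start (x,ẋ)=(0.257226, 0.489924) → end (x,ẋ)=(0.376266, 0.451317)
phase 3: p=0.5592, T=0.281, ωT=0.835750, cosh=1.370046, sinh=0.936497; start (x,ẋ)=(0.376266, 0.451317) → end (x,ẋ)=(0.450679, 0.108792)
phase 4: p=0.8943, T=0.392, ωT=1.165886, cosh=1.760206, sinh=1.448560; start (x,ẋ)=(0.450679, 0.108792) → end (x,ẋ)=(0.166422, -1.719757)

1 0.5870 0.2572 0.4899
2 0.8530 0.3763 0.4513
3 1.1340 0.4507 0.1088
4 1.5260 0.1664 -1.7198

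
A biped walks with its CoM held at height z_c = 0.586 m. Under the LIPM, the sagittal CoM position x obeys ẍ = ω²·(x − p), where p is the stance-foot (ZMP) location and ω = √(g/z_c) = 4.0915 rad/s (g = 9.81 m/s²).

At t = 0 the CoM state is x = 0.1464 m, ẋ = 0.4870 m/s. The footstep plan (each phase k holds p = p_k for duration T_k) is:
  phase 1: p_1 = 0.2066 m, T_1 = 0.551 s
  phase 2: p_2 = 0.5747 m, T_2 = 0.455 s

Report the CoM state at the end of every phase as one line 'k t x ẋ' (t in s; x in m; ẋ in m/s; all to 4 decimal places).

phase 1: p=0.2066, T=0.551, ωT=2.254417, cosh=4.817333, sinh=4.712398; start (x,ẋ)=(0.146400, 0.487000) → end (x,ẋ)=(0.477500, 1.185338)
phase 2: p=0.5747, T=0.455, ωT=1.861633, cosh=3.294825, sinh=3.139407; start (x,ẋ)=(0.477500, 1.185338) → end (x,ẋ)=(1.163954, 2.656965)

1 0.5510 0.4775 1.1853
2 1.0060 1.1640 2.6570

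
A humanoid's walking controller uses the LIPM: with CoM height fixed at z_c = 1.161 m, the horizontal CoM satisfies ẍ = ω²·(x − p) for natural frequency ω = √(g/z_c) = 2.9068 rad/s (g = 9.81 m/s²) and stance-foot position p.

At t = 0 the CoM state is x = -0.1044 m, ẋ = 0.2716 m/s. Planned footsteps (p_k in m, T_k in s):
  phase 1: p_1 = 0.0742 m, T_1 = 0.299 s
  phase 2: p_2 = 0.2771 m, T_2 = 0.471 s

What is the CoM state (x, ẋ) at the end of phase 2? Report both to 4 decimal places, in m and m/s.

x = -0.5614, ẋ = -2.2029

phase 1: p=0.0742, T=0.299, ωT=0.869133, cosh=1.402079, sinh=0.982764; start (x,ẋ)=(-0.104400, 0.271600) → end (x,ẋ)=(-0.084386, -0.129402)
phase 2: p=0.2771, T=0.471, ωT=1.369103, cosh=2.093078, sinh=1.838743; start (x,ẋ)=(-0.084386, -0.129402) → end (x,ẋ)=(-0.561373, -2.202938)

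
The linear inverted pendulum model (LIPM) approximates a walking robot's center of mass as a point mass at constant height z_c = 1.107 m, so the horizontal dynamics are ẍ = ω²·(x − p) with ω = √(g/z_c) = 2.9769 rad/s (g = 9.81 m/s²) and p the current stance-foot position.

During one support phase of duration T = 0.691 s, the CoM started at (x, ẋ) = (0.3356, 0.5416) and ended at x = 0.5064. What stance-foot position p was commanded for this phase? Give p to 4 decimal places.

p = 0.5135

ωT = 2.9769·0.691 = 2.057038; cosh(ωT) = 3.975298, sinh(ωT) = 3.847466
x(T) = p + (x₀−p)·cosh(ωT) + (ẋ₀/ω)·sinh(ωT) ⇒ p·(1 − cosh) = x(T) − x₀·cosh − (ẋ₀/ω)·sinh
numerator   = 0.5064 − (0.3356)·3.975298 − (0.5416/2.9769)·3.847466 = -1.527696
denominator = 1 − 3.975298 = -2.975298
p = -1.527696 / -2.975298 = 0.5135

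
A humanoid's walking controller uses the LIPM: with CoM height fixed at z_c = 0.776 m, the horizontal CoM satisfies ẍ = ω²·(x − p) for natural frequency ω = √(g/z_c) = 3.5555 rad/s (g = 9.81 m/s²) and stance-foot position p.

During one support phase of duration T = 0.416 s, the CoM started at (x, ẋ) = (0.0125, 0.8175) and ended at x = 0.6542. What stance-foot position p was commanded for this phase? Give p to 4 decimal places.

ωT = 3.5555·0.416 = 1.479088; cosh(ωT) = 2.308393, sinh(ωT) = 2.080548
x(T) = p + (x₀−p)·cosh(ωT) + (ẋ₀/ω)·sinh(ωT) ⇒ p·(1 − cosh) = x(T) − x₀·cosh − (ẋ₀/ω)·sinh
numerator   = 0.6542 − (0.0125)·2.308393 − (0.8175/3.5555)·2.080548 = 0.146974
denominator = 1 − 2.308393 = -1.308393
p = 0.146974 / -1.308393 = -0.1123

p = -0.1123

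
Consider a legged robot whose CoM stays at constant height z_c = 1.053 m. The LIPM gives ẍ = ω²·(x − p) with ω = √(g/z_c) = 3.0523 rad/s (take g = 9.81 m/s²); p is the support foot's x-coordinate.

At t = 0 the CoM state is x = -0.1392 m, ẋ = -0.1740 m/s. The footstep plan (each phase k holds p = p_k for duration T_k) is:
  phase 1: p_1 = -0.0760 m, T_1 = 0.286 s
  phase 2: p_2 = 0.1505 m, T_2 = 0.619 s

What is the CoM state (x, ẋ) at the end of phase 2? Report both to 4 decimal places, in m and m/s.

phase 1: p=-0.0760, T=0.286, ωT=0.872958, cosh=1.405848, sinh=0.988134; start (x,ẋ)=(-0.139200, -0.174000) → end (x,ẋ)=(-0.221179, -0.435234)
phase 2: p=0.1505, T=0.619, ωT=1.889374, cosh=3.383195, sinh=3.232029; start (x,ẋ)=(-0.221179, -0.435234) → end (x,ẋ)=(-1.567825, -5.139143)

x = -1.5678, ẋ = -5.1391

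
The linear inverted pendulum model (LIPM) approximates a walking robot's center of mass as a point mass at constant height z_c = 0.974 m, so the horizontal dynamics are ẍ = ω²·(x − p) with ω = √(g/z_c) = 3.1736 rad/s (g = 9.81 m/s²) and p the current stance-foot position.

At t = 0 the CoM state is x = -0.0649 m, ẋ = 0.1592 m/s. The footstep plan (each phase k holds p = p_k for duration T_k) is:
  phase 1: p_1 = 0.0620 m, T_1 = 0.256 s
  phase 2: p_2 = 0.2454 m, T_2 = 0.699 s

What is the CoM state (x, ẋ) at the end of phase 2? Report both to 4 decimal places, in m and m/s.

x = -1.4065, ẋ = -5.1520

phase 1: p=0.0620, T=0.256, ωT=0.812442, cosh=1.348588, sinh=0.904815; start (x,ẋ)=(-0.064900, 0.159200) → end (x,ẋ)=(-0.063747, -0.149701)
phase 2: p=0.2454, T=0.699, ωT=2.218346, cosh=4.650454, sinh=4.541665; start (x,ẋ)=(-0.063747, -0.149701) → end (x,ẋ)=(-1.406506, -5.152042)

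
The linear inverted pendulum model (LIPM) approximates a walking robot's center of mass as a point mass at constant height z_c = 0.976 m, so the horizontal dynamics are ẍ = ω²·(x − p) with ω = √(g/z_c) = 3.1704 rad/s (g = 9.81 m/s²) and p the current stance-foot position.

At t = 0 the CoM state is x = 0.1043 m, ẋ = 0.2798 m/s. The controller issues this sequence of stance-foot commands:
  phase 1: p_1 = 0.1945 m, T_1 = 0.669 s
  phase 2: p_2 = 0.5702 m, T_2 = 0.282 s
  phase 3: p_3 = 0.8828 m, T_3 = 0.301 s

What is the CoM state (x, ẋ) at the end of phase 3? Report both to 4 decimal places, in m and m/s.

phase 1: p=0.1945, T=0.669, ωT=2.120998, cosh=4.229682, sinh=4.109770; start (x,ẋ)=(0.104300, 0.279800) → end (x,ẋ)=(0.175686, 0.008194)
phase 2: p=0.5702, T=0.282, ωT=0.894053, cosh=1.427007, sinh=1.018012; start (x,ẋ)=(0.175686, 0.008194) → end (x,ẋ)=(0.009856, -1.261604)
phase 3: p=0.8828, T=0.301, ωT=0.954290, cosh=1.490956, sinh=1.105871; start (x,ẋ)=(0.009856, -1.261604) → end (x,ẋ)=(-0.858782, -4.941584)

x = -0.8588, ẋ = -4.9416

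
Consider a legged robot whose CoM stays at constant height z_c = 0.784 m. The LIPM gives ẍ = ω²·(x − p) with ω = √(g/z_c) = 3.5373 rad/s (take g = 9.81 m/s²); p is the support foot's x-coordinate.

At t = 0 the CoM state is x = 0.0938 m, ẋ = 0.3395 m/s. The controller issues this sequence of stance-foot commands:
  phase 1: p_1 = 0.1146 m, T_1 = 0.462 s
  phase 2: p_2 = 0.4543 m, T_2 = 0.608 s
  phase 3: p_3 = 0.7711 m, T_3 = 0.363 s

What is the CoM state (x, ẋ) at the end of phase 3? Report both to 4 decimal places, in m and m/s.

phase 1: p=0.1146, T=0.462, ωT=1.634233, cosh=2.660313, sinh=2.465211; start (x,ẋ)=(0.093800, 0.339500) → end (x,ẋ)=(0.295869, 0.721796)
phase 2: p=0.4543, T=0.608, ωT=2.150678, cosh=4.353545, sinh=4.237140; start (x,ẋ)=(0.295869, 0.721796) → end (x,ẋ)=(0.629166, 0.767809)
phase 3: p=0.7711, T=0.363, ωT=1.284040, cosh=1.944058, sinh=1.667141; start (x,ẋ)=(0.629166, 0.767809) → end (x,ẋ)=(0.857043, 0.655653)

x = 0.8570, ẋ = 0.6557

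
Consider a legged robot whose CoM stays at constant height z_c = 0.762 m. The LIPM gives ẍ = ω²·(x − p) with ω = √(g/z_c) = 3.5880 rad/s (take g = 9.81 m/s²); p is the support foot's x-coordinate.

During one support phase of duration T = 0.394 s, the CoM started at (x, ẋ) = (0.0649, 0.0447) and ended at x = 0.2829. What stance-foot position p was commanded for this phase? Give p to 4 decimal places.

p = -0.0998

ωT = 3.5880·0.394 = 1.413672; cosh(ωT) = 2.177136, sinh(ωT) = 1.933887
x(T) = p + (x₀−p)·cosh(ωT) + (ẋ₀/ω)·sinh(ωT) ⇒ p·(1 − cosh) = x(T) − x₀·cosh − (ẋ₀/ω)·sinh
numerator   = 0.2829 − (0.0649)·2.177136 − (0.0447/3.5880)·1.933887 = 0.117511
denominator = 1 − 2.177136 = -1.177136
p = 0.117511 / -1.177136 = -0.0998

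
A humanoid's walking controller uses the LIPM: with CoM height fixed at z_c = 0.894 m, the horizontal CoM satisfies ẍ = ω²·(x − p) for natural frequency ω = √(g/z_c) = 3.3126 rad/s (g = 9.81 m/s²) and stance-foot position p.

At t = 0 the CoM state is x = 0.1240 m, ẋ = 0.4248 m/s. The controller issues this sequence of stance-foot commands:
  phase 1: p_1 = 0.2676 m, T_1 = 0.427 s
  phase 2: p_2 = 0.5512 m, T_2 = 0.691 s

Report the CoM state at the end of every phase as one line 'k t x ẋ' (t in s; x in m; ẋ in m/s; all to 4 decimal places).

phase 1: p=0.2676, T=0.427, ωT=1.414480, cosh=2.178700, sinh=1.935648; start (x,ẋ)=(0.124000, 0.424800) → end (x,ẋ)=(0.202962, 0.004745)
phase 2: p=0.5512, T=0.691, ωT=2.289007, cosh=4.983250, sinh=4.881883; start (x,ẋ)=(0.202962, 0.004745) → end (x,ẋ)=(-1.177167, -5.607972)

1 0.4270 0.2030 0.0047
2 1.1180 -1.1772 -5.6080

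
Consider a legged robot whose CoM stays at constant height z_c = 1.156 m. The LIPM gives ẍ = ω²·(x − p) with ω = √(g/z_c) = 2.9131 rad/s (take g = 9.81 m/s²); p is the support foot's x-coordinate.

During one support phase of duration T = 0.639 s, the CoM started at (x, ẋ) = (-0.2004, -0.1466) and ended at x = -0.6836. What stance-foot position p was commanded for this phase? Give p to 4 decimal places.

p = -0.0586

ωT = 2.9131·0.639 = 1.861471; cosh(ωT) = 3.294318, sinh(ωT) = 3.138874
x(T) = p + (x₀−p)·cosh(ωT) + (ẋ₀/ω)·sinh(ωT) ⇒ p·(1 − cosh) = x(T) − x₀·cosh − (ẋ₀/ω)·sinh
numerator   = -0.6836 − (-0.2004)·3.294318 − (-0.1466/2.9131)·3.138874 = 0.134543
denominator = 1 − 3.294318 = -2.294318
p = 0.134543 / -2.294318 = -0.0586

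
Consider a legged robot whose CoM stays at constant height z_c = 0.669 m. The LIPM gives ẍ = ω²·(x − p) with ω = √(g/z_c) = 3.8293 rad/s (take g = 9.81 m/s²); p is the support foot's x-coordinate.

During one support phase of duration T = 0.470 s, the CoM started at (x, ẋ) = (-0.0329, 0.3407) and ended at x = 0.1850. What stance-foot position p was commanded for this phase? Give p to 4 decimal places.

ωT = 3.8293·0.470 = 1.799771; cosh(ωT) = 3.106799, sinh(ωT) = 2.941463
x(T) = p + (x₀−p)·cosh(ωT) + (ẋ₀/ω)·sinh(ωT) ⇒ p·(1 − cosh) = x(T) − x₀·cosh − (ẋ₀/ω)·sinh
numerator   = 0.1850 − (-0.0329)·3.106799 − (0.3407/3.8293)·2.941463 = 0.025506
denominator = 1 − 3.106799 = -2.106799
p = 0.025506 / -2.106799 = -0.0121

p = -0.0121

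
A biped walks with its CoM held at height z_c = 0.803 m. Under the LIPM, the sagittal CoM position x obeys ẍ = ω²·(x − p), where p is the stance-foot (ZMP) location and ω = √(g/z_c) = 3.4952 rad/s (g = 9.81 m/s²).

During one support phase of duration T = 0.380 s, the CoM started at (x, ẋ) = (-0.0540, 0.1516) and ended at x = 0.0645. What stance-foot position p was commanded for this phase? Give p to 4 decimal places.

ωT = 3.4952·0.380 = 1.328176; cosh(ωT) = 2.019557, sinh(ωT) = 1.754596
x(T) = p + (x₀−p)·cosh(ωT) + (ẋ₀/ω)·sinh(ωT) ⇒ p·(1 − cosh) = x(T) − x₀·cosh − (ẋ₀/ω)·sinh
numerator   = 0.0645 − (-0.0540)·2.019557 − (0.1516/3.4952)·1.754596 = 0.097453
denominator = 1 − 2.019557 = -1.019557
p = 0.097453 / -1.019557 = -0.0956

p = -0.0956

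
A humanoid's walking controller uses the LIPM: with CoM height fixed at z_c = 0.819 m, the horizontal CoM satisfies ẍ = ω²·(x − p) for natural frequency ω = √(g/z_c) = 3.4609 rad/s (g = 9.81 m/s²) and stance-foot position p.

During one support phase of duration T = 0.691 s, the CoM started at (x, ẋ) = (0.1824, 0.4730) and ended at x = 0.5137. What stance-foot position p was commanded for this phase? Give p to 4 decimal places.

ωT = 3.4609·0.691 = 2.391482; cosh(ωT) = 5.510586, sinh(ωT) = 5.419092
x(T) = p + (x₀−p)·cosh(ωT) + (ẋ₀/ω)·sinh(ωT) ⇒ p·(1 − cosh) = x(T) − x₀·cosh − (ẋ₀/ω)·sinh
numerator   = 0.5137 − (0.1824)·5.510586 − (0.4730/3.4609)·5.419092 = -1.232056
denominator = 1 − 5.510586 = -4.510586
p = -1.232056 / -4.510586 = 0.2731

p = 0.2731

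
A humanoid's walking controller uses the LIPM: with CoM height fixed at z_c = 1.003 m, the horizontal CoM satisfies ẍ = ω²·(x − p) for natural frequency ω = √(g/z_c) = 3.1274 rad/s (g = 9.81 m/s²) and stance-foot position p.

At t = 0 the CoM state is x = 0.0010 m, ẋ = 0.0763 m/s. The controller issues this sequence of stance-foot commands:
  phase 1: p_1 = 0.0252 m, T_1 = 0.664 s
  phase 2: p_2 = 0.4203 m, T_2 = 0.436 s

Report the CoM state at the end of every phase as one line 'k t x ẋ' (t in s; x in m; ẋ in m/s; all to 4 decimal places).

phase 1: p=0.0252, T=0.664, ωT=2.076594, cosh=4.051303, sinh=3.925946; start (x,ẋ)=(0.001000, 0.076300) → end (x,ẋ)=(0.022941, 0.011987)
phase 2: p=0.4203, T=0.436, ωT=1.363546, cosh=2.082894, sinh=1.827142; start (x,ẋ)=(0.022941, 0.011987) → end (x,ẋ)=(-0.400354, -2.245624)

1 0.6640 0.0229 0.0120
2 1.1000 -0.4004 -2.2456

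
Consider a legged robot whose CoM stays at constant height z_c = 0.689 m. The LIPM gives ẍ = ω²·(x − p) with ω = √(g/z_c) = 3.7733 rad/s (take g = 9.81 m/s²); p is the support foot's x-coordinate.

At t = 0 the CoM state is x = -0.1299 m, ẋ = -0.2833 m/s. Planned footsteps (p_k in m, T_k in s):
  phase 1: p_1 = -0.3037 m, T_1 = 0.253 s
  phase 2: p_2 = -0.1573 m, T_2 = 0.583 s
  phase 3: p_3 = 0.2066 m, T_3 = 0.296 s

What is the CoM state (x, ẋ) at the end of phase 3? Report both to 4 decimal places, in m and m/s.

phase 1: p=-0.3037, T=0.253, ωT=0.954645, cosh=1.491348, sinh=1.106400; start (x,ẋ)=(-0.129900, -0.283300) → end (x,ẋ)=(-0.127572, 0.303077)
phase 2: p=-0.1573, T=0.583, ωT=2.199834, cosh=4.567168, sinh=4.456347; start (x,ẋ)=(-0.127572, 0.303077) → end (x,ẋ)=(0.336412, 1.884080)
phase 3: p=0.2066, T=0.296, ωT=1.116897, cosh=1.691326, sinh=1.364032; start (x,ẋ)=(0.336412, 1.884080) → end (x,ẋ)=(1.107241, 3.854723)

x = 1.1072, ẋ = 3.8547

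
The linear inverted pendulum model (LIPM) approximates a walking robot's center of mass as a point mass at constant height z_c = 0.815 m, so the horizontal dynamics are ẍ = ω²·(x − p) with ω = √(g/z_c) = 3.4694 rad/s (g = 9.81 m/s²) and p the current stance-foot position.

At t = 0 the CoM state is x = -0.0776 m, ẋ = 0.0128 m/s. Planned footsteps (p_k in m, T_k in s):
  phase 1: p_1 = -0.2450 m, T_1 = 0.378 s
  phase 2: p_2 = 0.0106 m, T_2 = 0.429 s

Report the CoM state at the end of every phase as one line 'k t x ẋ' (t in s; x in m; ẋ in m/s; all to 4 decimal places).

phase 1: p=-0.2450, T=0.378, ωT=1.311433, cosh=1.990461, sinh=1.721028; start (x,ẋ)=(-0.077600, 0.012800) → end (x,ẋ)=(0.094553, 1.025012)
phase 2: p=0.0106, T=0.429, ωT=1.488373, cosh=2.327810, sinh=2.102070; start (x,ẋ)=(0.094553, 1.025012) → end (x,ẋ)=(0.827070, 2.998295)

1 0.3780 0.0946 1.0250
2 0.8070 0.8271 2.9983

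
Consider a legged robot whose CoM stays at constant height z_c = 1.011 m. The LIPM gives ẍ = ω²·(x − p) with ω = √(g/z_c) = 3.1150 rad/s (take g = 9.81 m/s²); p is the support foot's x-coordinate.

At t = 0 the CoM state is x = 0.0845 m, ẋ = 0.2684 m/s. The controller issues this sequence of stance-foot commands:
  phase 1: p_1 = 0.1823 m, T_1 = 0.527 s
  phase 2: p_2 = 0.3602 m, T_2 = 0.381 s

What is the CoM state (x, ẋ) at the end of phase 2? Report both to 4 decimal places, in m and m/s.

phase 1: p=0.1823, T=0.527, ωT=1.641605, cosh=2.678560, sinh=2.484891; start (x,ẋ)=(0.084500, 0.268400) → end (x,ẋ)=(0.134444, -0.038089)
phase 2: p=0.3602, T=0.381, ωT=1.186815, cosh=1.790910, sinh=1.485718; start (x,ẋ)=(0.134444, -0.038089) → end (x,ẋ)=(-0.062275, -1.113014)

x = -0.0623, ẋ = -1.1130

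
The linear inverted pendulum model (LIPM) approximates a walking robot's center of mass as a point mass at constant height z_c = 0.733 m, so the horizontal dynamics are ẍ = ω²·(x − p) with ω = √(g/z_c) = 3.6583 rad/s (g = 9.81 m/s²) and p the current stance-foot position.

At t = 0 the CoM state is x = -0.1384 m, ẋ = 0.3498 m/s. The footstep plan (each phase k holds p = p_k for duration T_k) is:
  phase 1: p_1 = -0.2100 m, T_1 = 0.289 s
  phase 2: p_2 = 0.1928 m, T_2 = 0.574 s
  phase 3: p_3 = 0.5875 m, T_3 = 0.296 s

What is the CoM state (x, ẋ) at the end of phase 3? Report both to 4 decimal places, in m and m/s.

phase 1: p=-0.2100, T=0.289, ωT=1.057249, cosh=1.612925, sinh=1.265515; start (x,ẋ)=(-0.138400, 0.349800) → end (x,ẋ)=(0.026492, 0.895683)
phase 2: p=0.1928, T=0.574, ωT=2.099864, cosh=4.143767, sinh=4.021294; start (x,ẋ)=(0.026492, 0.895683) → end (x,ẋ)=(0.488214, 1.264925)
phase 3: p=0.5875, T=0.296, ωT=1.082857, cosh=1.645865, sinh=1.307239; start (x,ẋ)=(0.488214, 1.264925) → end (x,ẋ)=(0.876091, 1.607085)

x = 0.8761, ẋ = 1.6071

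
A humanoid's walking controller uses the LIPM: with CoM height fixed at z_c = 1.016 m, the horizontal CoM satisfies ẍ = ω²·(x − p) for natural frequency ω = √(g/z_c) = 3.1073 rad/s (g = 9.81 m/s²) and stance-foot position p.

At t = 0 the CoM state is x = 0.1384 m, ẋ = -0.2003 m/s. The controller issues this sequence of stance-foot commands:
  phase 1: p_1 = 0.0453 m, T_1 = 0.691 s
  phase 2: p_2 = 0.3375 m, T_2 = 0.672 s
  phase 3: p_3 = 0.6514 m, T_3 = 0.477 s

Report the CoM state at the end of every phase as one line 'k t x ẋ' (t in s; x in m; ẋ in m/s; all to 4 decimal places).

1 0.6910 0.1771 0.3523
2 1.3630 0.1307 -0.5370
3 1.8400 -0.9147 -4.6208

phase 1: p=0.0453, T=0.691, ωT=2.147144, cosh=4.338597, sinh=4.221780; start (x,ẋ)=(0.138400, -0.200300) → end (x,ẋ)=(0.177083, 0.352296)
phase 2: p=0.3375, T=0.672, ωT=2.088106, cosh=4.096768, sinh=3.972846; start (x,ẋ)=(0.177083, 0.352296) → end (x,ẋ)=(0.130737, -0.537047)
phase 3: p=0.6514, T=0.477, ωT=1.482182, cosh=2.314842, sinh=2.087700; start (x,ẋ)=(0.130737, -0.537047) → end (x,ẋ)=(-0.914678, -4.620776)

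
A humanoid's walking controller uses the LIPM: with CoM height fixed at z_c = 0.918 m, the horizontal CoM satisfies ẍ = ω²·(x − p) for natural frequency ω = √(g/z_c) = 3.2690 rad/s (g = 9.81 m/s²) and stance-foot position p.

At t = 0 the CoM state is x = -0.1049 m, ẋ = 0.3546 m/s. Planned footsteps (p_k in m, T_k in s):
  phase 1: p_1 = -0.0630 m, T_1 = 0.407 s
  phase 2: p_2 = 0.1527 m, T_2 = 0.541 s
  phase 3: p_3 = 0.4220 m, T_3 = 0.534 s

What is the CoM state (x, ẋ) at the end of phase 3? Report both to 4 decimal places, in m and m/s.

x = 0.2301, ẋ = -0.4487

phase 1: p=-0.0630, T=0.407, ωT=1.330483, cosh=2.023610, sinh=1.759260; start (x,ẋ)=(-0.104900, 0.354600) → end (x,ẋ)=(0.043044, 0.476604)
phase 2: p=0.1527, T=0.541, ωT=1.768529, cosh=3.016404, sinh=2.845820; start (x,ẋ)=(0.043044, 0.476604) → end (x,ẋ)=(0.236840, 0.417502)
phase 3: p=0.4220, T=0.534, ωT=1.745646, cosh=2.952067, sinh=2.777535; start (x,ẋ)=(0.236840, 0.417502) → end (x,ẋ)=(0.230129, -0.448718)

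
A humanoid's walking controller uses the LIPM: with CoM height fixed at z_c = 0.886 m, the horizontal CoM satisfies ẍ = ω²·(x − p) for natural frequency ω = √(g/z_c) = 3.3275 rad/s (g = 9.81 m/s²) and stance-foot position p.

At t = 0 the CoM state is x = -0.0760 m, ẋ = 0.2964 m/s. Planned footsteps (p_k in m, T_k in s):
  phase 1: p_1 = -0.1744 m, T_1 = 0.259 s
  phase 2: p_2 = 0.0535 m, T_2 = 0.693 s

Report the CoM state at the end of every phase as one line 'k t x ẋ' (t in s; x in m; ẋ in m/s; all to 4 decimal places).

phase 1: p=-0.1744, T=0.259, ωT=0.861823, cosh=1.394932, sinh=0.972540; start (x,ẋ)=(-0.076000, 0.296400) → end (x,ẋ)=(0.049491, 0.731893)
phase 2: p=0.0535, T=0.693, ωT=2.305957, cosh=5.066722, sinh=4.967059; start (x,ẋ)=(0.049491, 0.731893) → end (x,ẋ)=(1.125706, 3.642038)

1 0.2590 0.0495 0.7319
2 0.9520 1.1257 3.6420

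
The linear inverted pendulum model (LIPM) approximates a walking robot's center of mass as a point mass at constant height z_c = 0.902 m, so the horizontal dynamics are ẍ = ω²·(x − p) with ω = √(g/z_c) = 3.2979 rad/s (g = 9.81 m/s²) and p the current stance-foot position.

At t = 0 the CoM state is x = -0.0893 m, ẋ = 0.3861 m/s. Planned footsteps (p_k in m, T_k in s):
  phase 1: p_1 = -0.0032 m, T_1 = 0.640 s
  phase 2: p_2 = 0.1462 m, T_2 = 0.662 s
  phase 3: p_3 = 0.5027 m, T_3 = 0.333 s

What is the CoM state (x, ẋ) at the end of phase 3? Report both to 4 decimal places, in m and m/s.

phase 1: p=-0.0032, T=0.640, ωT=2.110656, cosh=4.187406, sinh=4.066248; start (x,ẋ)=(-0.089300, 0.386100) → end (x,ẋ)=(0.112318, 0.462150)
phase 2: p=0.1462, T=0.662, ωT=2.183210, cosh=4.493713, sinh=4.381034; start (x,ẋ)=(0.112318, 0.462150) → end (x,ẋ)=(0.607879, 1.587238)
phase 3: p=0.5027, T=0.333, ωT=1.098201, cosh=1.666118, sinh=1.332647; start (x,ẋ)=(0.607879, 1.587238) → end (x,ẋ)=(1.319328, 3.106783)

x = 1.3193, ẋ = 3.1068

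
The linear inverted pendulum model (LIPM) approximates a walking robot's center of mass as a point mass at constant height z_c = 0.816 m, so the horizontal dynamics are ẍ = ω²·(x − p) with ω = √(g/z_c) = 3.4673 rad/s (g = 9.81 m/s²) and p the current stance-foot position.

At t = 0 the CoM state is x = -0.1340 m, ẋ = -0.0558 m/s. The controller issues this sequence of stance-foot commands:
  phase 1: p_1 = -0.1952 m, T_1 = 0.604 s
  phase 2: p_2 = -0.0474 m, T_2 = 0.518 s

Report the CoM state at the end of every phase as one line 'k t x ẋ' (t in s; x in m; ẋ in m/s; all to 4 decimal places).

1 0.6040 -0.0073 0.6184
2 1.1220 0.5993 2.3217

phase 1: p=-0.1952, T=0.604, ωT=2.094249, cosh=4.121253, sinh=3.998090; start (x,ẋ)=(-0.134000, -0.055800) → end (x,ẋ)=(-0.007321, 0.618424)
phase 2: p=-0.0474, T=0.518, ωT=1.796061, cosh=3.095909, sinh=2.929958; start (x,ẋ)=(-0.007321, 0.618424) → end (x,ẋ)=(0.599264, 2.321744)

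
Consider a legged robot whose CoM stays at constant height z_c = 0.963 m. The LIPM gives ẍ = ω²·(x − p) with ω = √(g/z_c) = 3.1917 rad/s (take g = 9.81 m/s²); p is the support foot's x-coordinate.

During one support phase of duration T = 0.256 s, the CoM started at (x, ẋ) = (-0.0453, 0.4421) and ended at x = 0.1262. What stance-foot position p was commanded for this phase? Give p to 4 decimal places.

p = -0.1737

ωT = 3.1917·0.256 = 0.817075; cosh(ωT) = 1.352795, sinh(ωT) = 0.911074
x(T) = p + (x₀−p)·cosh(ωT) + (ẋ₀/ω)·sinh(ωT) ⇒ p·(1 − cosh) = x(T) − x₀·cosh − (ẋ₀/ω)·sinh
numerator   = 0.1262 − (-0.0453)·1.352795 − (0.4421/3.1917)·0.911074 = 0.061284
denominator = 1 − 1.352795 = -0.352795
p = 0.061284 / -0.352795 = -0.1737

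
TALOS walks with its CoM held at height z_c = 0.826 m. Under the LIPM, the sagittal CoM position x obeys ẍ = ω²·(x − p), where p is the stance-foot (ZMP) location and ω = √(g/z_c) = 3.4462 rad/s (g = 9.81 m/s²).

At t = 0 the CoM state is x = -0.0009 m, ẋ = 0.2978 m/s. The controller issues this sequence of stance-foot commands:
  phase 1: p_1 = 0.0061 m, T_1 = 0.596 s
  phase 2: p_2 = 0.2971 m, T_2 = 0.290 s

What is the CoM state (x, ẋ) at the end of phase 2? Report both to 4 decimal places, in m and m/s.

phase 1: p=0.0061, T=0.596, ωT=2.053935, cosh=3.963379, sinh=3.835150; start (x,ẋ)=(-0.000900, 0.297800) → end (x,ẋ)=(0.309767, 1.087778)
phase 2: p=0.2971, T=0.290, ωT=0.999398, cosh=1.542373, sinh=1.174272; start (x,ẋ)=(0.309767, 1.087778) → end (x,ẋ)=(0.687291, 1.729020)

x = 0.6873, ẋ = 1.7290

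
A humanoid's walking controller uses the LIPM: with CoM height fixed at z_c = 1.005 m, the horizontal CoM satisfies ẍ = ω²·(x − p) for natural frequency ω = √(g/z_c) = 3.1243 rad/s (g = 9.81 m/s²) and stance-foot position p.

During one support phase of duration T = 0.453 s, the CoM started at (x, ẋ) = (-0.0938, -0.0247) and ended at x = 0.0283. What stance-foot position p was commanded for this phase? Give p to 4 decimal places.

ωT = 3.1243·0.453 = 1.415308; cosh(ωT) = 2.180302, sinh(ωT) = 1.937452
x(T) = p + (x₀−p)·cosh(ωT) + (ẋ₀/ω)·sinh(ωT) ⇒ p·(1 − cosh) = x(T) − x₀·cosh − (ẋ₀/ω)·sinh
numerator   = 0.0283 − (-0.0938)·2.180302 − (-0.0247/3.1243)·1.937452 = 0.248129
denominator = 1 − 2.180302 = -1.180302
p = 0.248129 / -1.180302 = -0.2102

p = -0.2102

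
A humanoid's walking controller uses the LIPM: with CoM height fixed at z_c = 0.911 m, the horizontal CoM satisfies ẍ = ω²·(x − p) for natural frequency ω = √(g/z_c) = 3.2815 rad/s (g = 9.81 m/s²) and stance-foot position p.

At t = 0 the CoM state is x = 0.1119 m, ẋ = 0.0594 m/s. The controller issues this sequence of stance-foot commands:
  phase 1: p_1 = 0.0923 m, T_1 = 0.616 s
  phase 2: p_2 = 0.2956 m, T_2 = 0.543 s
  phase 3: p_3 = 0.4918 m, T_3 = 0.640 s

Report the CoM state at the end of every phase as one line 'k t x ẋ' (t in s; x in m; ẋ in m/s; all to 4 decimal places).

phase 1: p=0.0923, T=0.616, ωT=2.021404, cosh=3.840693, sinh=3.708223; start (x,ẋ)=(0.111900, 0.059400) → end (x,ẋ)=(0.234702, 0.466640)
phase 2: p=0.2956, T=0.543, ωT=1.781855, cosh=3.054595, sinh=2.886269; start (x,ẋ)=(0.234702, 0.466640) → end (x,ẋ)=(0.520018, 0.848614)
phase 3: p=0.4918, T=0.640, ωT=2.100160, cosh=4.144957, sinh=4.022520; start (x,ẋ)=(0.520018, 0.848614) → end (x,ẋ)=(1.649009, 3.889945)

1 0.6160 0.2347 0.4666
2 1.1590 0.5200 0.8486
3 1.7990 1.6490 3.8899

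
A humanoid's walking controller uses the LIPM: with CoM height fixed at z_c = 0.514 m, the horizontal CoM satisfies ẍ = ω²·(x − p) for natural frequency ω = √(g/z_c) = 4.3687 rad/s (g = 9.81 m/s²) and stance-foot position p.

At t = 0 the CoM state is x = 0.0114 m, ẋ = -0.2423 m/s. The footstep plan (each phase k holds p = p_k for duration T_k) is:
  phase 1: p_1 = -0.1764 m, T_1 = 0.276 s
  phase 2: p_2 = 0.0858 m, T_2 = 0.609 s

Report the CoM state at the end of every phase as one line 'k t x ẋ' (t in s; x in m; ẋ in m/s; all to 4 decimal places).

1 0.2760 0.0810 0.8062
2 0.8850 1.3645 5.6441

phase 1: p=-0.1764, T=0.276, ωT=1.205761, cosh=1.819382, sinh=1.519918; start (x,ẋ)=(0.011400, -0.242300) → end (x,ẋ)=(0.080981, 0.806168)
phase 2: p=0.0858, T=0.609, ωT=2.660538, cosh=7.186949, sinh=7.117038; start (x,ẋ)=(0.080981, 0.806168) → end (x,ẋ)=(1.364494, 5.644060)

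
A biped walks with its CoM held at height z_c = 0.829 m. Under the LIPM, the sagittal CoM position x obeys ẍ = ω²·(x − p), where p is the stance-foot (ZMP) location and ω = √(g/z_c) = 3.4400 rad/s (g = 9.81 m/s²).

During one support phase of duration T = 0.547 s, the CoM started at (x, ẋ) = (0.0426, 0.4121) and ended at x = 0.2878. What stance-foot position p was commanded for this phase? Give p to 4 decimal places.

ωT = 3.4400·0.547 = 1.881680; cosh(ωT) = 3.358429, sinh(ωT) = 3.206095
x(T) = p + (x₀−p)·cosh(ωT) + (ẋ₀/ω)·sinh(ωT) ⇒ p·(1 − cosh) = x(T) − x₀·cosh − (ẋ₀/ω)·sinh
numerator   = 0.2878 − (0.0426)·3.358429 − (0.4121/3.4400)·3.206095 = -0.239348
denominator = 1 − 3.358429 = -2.358429
p = -0.239348 / -2.358429 = 0.1015

p = 0.1015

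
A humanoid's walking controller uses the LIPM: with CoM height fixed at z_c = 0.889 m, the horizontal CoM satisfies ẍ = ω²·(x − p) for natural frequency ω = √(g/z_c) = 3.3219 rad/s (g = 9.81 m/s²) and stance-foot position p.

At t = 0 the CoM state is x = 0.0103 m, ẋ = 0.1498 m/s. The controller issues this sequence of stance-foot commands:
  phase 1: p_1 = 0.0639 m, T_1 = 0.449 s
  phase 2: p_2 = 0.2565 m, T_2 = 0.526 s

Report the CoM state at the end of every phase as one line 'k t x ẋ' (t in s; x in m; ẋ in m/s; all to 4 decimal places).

phase 1: p=0.0639, T=0.449, ωT=1.491533, cosh=2.334465, sinh=2.109438; start (x,ẋ)=(0.010300, 0.149800) → end (x,ẋ)=(0.033897, -0.025891)
phase 2: p=0.2565, T=0.526, ωT=1.747319, cosh=2.956719, sinh=2.782479; start (x,ẋ)=(0.033897, -0.025891) → end (x,ẋ)=(-0.423361, -2.134096)

1 0.4490 0.0339 -0.0259
2 0.9750 -0.4234 -2.1341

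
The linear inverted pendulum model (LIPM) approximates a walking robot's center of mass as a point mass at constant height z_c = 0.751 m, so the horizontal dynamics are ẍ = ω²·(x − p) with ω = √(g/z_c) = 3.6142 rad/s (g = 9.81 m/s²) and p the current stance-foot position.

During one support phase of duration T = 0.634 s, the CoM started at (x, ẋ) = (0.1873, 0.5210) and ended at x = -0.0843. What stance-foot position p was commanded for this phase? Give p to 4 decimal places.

ωT = 3.6142·0.634 = 2.291403; cosh(ωT) = 4.994962, sinh(ωT) = 4.893838
x(T) = p + (x₀−p)·cosh(ωT) + (ẋ₀/ω)·sinh(ωT) ⇒ p·(1 − cosh) = x(T) − x₀·cosh − (ẋ₀/ω)·sinh
numerator   = -0.0843 − (0.1873)·4.994962 − (0.5210/3.6142)·4.893838 = -1.725321
denominator = 1 − 4.994962 = -3.994962
p = -1.725321 / -3.994962 = 0.4319

p = 0.4319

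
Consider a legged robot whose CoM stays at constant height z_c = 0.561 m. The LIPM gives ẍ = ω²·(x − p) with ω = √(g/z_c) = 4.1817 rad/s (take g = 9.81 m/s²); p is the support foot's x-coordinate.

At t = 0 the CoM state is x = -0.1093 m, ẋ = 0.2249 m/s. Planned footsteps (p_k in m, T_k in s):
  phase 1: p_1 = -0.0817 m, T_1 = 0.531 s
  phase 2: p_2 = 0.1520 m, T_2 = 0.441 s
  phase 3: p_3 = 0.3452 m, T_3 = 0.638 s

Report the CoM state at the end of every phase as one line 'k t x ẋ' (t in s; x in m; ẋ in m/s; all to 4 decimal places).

phase 1: p=-0.0817, T=0.531, ωT=2.220483, cosh=4.660167, sinh=4.551610; start (x,ẋ)=(-0.109300, 0.224900) → end (x,ẋ)=(0.034474, 0.522748)
phase 2: p=0.1520, T=0.441, ωT=1.844130, cosh=3.240379, sinh=3.082216; start (x,ẋ)=(0.034474, 0.522748) → end (x,ẋ)=(0.156474, 0.179118)
phase 3: p=0.3452, T=0.638, ωT=2.667925, cosh=7.239714, sinh=7.170318; start (x,ẋ)=(0.156474, 0.179118) → end (x,ẋ)=(-0.713992, -4.362024)

1 0.5310 0.0345 0.5227
2 0.9720 0.1565 0.1791
3 1.6100 -0.7140 -4.3620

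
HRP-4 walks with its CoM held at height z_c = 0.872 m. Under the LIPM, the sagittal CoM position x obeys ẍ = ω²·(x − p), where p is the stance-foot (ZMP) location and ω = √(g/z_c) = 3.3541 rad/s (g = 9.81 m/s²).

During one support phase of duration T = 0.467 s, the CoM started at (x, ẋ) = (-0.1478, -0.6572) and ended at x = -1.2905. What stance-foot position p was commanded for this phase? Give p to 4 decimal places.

ωT = 3.3541·0.467 = 1.566365; cosh(ωT) = 2.499005, sinh(ωT) = 2.290202
x(T) = p + (x₀−p)·cosh(ωT) + (ẋ₀/ω)·sinh(ωT) ⇒ p·(1 − cosh) = x(T) − x₀·cosh − (ẋ₀/ω)·sinh
numerator   = -1.2905 − (-0.1478)·2.499005 − (-0.6572/3.3541)·2.290202 = -0.472407
denominator = 1 − 2.499005 = -1.499005
p = -0.472407 / -1.499005 = 0.3151

p = 0.3151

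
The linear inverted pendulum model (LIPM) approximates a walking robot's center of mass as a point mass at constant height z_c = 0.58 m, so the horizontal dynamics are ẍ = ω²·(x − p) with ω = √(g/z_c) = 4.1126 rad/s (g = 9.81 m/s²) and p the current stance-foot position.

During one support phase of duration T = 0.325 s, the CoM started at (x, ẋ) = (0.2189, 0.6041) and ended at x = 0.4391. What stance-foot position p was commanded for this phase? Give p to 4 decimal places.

p = 0.2576

ωT = 4.1126·0.325 = 1.336595; cosh(ωT) = 2.034400, sinh(ωT) = 1.771662
x(T) = p + (x₀−p)·cosh(ωT) + (ẋ₀/ω)·sinh(ωT) ⇒ p·(1 − cosh) = x(T) − x₀·cosh − (ẋ₀/ω)·sinh
numerator   = 0.4391 − (0.2189)·2.034400 − (0.6041/4.1126)·1.771662 = -0.266470
denominator = 1 − 2.034400 = -1.034400
p = -0.266470 / -1.034400 = 0.2576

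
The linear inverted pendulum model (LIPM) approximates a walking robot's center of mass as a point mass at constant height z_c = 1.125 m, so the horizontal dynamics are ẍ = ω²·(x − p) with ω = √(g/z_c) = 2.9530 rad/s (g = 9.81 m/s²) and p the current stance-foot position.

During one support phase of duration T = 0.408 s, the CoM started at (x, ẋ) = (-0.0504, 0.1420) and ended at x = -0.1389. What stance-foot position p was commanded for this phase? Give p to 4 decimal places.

p = 0.1470

ωT = 2.9530·0.408 = 1.204824; cosh(ωT) = 1.817958, sinh(ωT) = 1.518214
x(T) = p + (x₀−p)·cosh(ωT) + (ẋ₀/ω)·sinh(ωT) ⇒ p·(1 − cosh) = x(T) − x₀·cosh − (ẋ₀/ω)·sinh
numerator   = -0.1389 − (-0.0504)·1.817958 − (0.1420/2.9530)·1.518214 = -0.120281
denominator = 1 − 1.817958 = -0.817958
p = -0.120281 / -0.817958 = 0.1470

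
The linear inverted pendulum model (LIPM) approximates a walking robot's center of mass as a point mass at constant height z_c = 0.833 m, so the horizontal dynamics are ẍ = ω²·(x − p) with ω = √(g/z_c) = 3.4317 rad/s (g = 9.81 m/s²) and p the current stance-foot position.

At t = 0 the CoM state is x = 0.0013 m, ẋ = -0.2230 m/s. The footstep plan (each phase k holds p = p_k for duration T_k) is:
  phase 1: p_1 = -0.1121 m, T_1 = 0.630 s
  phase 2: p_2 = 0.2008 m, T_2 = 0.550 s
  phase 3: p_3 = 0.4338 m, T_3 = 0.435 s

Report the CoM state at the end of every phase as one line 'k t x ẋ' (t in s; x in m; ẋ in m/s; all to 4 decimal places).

phase 1: p=-0.1121, T=0.630, ωT=2.161971, cosh=4.401672, sinh=4.286574; start (x,ẋ)=(0.001300, -0.223000) → end (x,ẋ)=(0.108498, 0.686568)
phase 2: p=0.2008, T=0.550, ωT=1.887435, cosh=3.376936, sinh=3.225476; start (x,ẋ)=(0.108498, 0.686568) → end (x,ẋ)=(0.534411, 1.296815)
phase 3: p=0.4338, T=0.435, ωT=1.492789, cosh=2.337117, sinh=2.112373; start (x,ẋ)=(0.534411, 1.296815) → end (x,ẋ)=(1.467190, 3.760141)

1 0.6300 0.1085 0.6866
2 1.1800 0.5344 1.2968
3 1.6150 1.4672 3.7601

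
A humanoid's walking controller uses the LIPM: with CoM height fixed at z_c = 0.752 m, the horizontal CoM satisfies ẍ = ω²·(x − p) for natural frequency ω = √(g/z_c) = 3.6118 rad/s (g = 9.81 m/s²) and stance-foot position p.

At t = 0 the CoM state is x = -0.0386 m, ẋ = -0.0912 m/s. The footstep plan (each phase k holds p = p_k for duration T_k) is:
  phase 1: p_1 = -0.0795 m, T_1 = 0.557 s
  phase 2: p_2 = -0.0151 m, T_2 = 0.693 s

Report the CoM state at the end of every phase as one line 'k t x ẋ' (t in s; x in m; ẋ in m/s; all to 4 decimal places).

phase 1: p=-0.0795, T=0.557, ωT=2.011773, cosh=3.805155, sinh=3.671404; start (x,ẋ)=(-0.038600, -0.091200) → end (x,ẋ)=(-0.016574, 0.195319)
phase 2: p=-0.0151, T=0.693, ωT=2.502977, cosh=6.150331, sinh=6.068490; start (x,ẋ)=(-0.016574, 0.195319) → end (x,ẋ)=(0.304006, 1.168966)

1 0.5570 -0.0166 0.1953
2 1.2500 0.3040 1.1690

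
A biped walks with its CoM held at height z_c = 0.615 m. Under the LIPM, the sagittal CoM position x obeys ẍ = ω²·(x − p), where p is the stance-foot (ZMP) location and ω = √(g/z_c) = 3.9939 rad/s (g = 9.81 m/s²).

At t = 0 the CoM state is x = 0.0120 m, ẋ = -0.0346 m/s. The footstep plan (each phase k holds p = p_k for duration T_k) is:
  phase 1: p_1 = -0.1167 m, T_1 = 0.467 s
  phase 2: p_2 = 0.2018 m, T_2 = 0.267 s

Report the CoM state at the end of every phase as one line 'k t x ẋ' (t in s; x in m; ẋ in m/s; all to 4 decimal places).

1 0.4670 0.2815 1.5053
2 0.7340 0.8138 2.8528

phase 1: p=-0.1167, T=0.467, ωT=1.865151, cosh=3.305893, sinh=3.151020; start (x,ẋ)=(0.012000, -0.034600) → end (x,ẋ)=(0.281470, 1.505287)
phase 2: p=0.2018, T=0.267, ωT=1.066371, cosh=1.624538, sinh=1.280282; start (x,ẋ)=(0.281470, 1.505287) → end (x,ẋ)=(0.813762, 2.852776)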